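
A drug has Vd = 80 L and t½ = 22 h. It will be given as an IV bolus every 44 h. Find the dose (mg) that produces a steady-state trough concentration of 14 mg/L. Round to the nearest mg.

τ/t½ = 44/22 ≈ 2, so f = (1/2)^(44/22) ≈ 0.250000.
Cmin,ss = (D/Vd)·f/(1−f), so D = Cmin,ss·Vd·(1−f)/f.
D = 14 × 80 × (1−f)/f ≈ 14 × 80 × 3.00000 ≈ 3360.00 mg.

3360 mg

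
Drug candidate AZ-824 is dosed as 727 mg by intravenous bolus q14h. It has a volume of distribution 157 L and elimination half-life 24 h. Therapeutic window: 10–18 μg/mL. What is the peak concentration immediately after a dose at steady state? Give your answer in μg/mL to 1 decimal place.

13.9 μg/mL

τ/t½ = 14/24 ≈ 0.58333, so fraction remaining f = (1/2)^(14/24) ≈ 0.6674.
At steady state, accumulation factor R = 1/(1 − e^(−kτ)) ≈ 3.0066.
Single-dose peak C₀ = D/Vd = 727/157 ≈ 4.631 μg/mL.
Steady-state peak Cmax,ss = C₀·R ≈ 4.631 × 3.0066 ≈ 13.924 μg/mL.
Peak 13.9 μg/mL vs MTC 18 μg/mL: below toxic threshold.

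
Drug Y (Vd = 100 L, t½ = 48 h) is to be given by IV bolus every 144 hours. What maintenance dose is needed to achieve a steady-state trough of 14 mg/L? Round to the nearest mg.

τ/t½ = 144/48 ≈ 3, so f = (1/2)^(144/48) ≈ 0.125000.
Cmin,ss = (D/Vd)·f/(1−f), so D = Cmin,ss·Vd·(1−f)/f.
D = 14 × 100 × (1−f)/f ≈ 14 × 100 × 7.00000 ≈ 9800.00 mg.

9800 mg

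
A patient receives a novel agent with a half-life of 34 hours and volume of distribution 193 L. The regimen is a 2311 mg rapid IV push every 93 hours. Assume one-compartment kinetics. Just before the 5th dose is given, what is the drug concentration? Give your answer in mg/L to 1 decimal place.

f = (1/2)^(τ/t½) = (1/2)^(93/34) ≈ 0.1502.
C₀ = D/Vd = 2311/193 ≈ 11.974 mg/L.
Before the 5th dose, 4 doses have been given. Superposition: Cmin = C₀·(f + f² + … + f^4).
≈ 11.974 × (0.1502 + 0.0226 + 0.0034 + 0.0005) ≈ 11.974 × 0.1767 ≈ 2.116 mg/L.

2.1 mg/L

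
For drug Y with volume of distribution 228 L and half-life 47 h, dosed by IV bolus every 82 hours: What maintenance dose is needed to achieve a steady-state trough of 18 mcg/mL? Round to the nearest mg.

9649 mg

τ/t½ = 82/47 ≈ 1.7447, so f = (1/2)^(82/47) ≈ 0.298400.
Cmin,ss = (D/Vd)·f/(1−f), so D = Cmin,ss·Vd·(1−f)/f.
D = 18 × 228 × (1−f)/f ≈ 18 × 228 × 2.35121 ≈ 9649.37 mg.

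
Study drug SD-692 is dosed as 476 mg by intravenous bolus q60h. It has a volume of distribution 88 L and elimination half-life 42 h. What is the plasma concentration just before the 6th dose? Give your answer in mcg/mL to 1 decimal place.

f = (1/2)^(τ/t½) = (1/2)^(60/42) ≈ 0.3715.
C₀ = D/Vd = 476/88 ≈ 5.409 mcg/mL.
Before the 6th dose, 5 doses have been given. Superposition: Cmin = C₀·(f + f² + … + f^5).
≈ 5.409 × (0.3715 + 0.1380 + 0.0513 + 0.0190 + 0.0071) ≈ 5.409 × 0.5869 ≈ 3.175 mcg/mL.

3.2 mcg/mL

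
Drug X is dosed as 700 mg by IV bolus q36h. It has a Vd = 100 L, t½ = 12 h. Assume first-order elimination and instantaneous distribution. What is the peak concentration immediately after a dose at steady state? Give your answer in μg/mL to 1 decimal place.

8.0 μg/mL

τ = 36 h = 3 half-lives, so f = (1/2)^3 = 0.125.
At steady state, R = 1/(1 − 0.125) = 8/7.
Single-dose peak C₀ = D/Vd = 700/100 = 7 μg/mL.
Steady-state peak Cmax,ss = C₀·R = 7 × 8/7 ≈ 8.000 μg/mL.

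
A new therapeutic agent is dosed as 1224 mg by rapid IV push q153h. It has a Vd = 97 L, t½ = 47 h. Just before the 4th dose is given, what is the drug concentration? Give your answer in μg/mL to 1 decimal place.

f = (1/2)^(τ/t½) = (1/2)^(153/47) ≈ 0.1047.
C₀ = D/Vd = 1224/97 ≈ 12.619 μg/mL.
Before the 4th dose, 3 doses have been given. Superposition: Cmin = C₀·(f + f² + … + f^3).
≈ 12.619 × (0.1047 + 0.0110 + 0.0011) ≈ 12.619 × 0.1168 ≈ 1.474 μg/mL.

1.5 μg/mL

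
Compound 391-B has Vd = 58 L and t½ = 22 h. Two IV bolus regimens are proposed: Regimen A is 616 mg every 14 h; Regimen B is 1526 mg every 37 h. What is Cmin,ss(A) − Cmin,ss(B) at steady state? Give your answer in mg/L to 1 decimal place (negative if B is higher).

Regimen A: f = (1/2)^(14/22) ≈ 0.6433; Cmin,ss = (616/58)·f/(1−f) ≈ 19.154 mg/L.
Regimen B: f = (1/2)^(37/22) ≈ 0.3117; Cmin,ss = (1526/58)·f/(1−f) ≈ 11.915 mg/L.
Difference ≈ 19.154 − 11.915 ≈ 7.239 mg/L.

7.2 mg/L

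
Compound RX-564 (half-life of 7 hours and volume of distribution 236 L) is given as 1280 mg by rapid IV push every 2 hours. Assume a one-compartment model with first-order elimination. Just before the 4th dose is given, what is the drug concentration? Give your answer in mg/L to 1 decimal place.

f = (1/2)^(τ/t½) = (1/2)^(2/7) ≈ 0.8203.
C₀ = D/Vd = 1280/236 ≈ 5.424 mg/L.
Before the 4th dose, 3 doses have been given. Superposition: Cmin = C₀·(f + f² + … + f^3).
≈ 5.424 × (0.8203 + 0.6729 + 0.5520) ≈ 5.424 × 2.0452 ≈ 11.093 mg/L.

11.1 mg/L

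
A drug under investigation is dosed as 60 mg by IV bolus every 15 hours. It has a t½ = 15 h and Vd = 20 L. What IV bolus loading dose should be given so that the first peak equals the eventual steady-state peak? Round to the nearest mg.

120 mg

f = (1/2)^(15/15) ≈ 0.500000; accumulation ratio R = 1/(1−f) ≈ 2.00000.
Loading dose to hit Cmax,ss on first dose: D_load = D_maint·R ≈ 60 × 2.00000 ≈ 120.00 mg.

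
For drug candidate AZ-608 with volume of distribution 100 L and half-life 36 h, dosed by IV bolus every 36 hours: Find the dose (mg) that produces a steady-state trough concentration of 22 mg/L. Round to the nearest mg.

2200 mg

τ/t½ = 36/36 ≈ 1, so f = (1/2)^(36/36) ≈ 0.500000.
Cmin,ss = (D/Vd)·f/(1−f), so D = Cmin,ss·Vd·(1−f)/f.
D = 22 × 100 × (1−f)/f ≈ 22 × 100 × 1.00000 ≈ 2200.00 mg.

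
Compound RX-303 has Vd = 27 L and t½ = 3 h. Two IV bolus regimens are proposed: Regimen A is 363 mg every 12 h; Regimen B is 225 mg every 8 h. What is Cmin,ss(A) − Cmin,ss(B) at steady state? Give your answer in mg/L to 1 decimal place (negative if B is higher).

-0.7 mg/L

Regimen A: f = (1/2)^(12/3) ≈ 0.0625; Cmin,ss = (363/27)·f/(1−f) ≈ 0.896 mg/L.
Regimen B: f = (1/2)^(8/3) ≈ 0.1575; Cmin,ss = (225/27)·f/(1−f) ≈ 1.558 mg/L.
Difference ≈ 0.896 − 1.558 ≈ -0.662 mg/L.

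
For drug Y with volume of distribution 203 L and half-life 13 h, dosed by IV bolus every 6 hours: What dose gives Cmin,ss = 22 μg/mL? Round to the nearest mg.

τ/t½ = 6/13 ≈ 0.46154, so f = (1/2)^(6/13) ≈ 0.726211.
Cmin,ss = (D/Vd)·f/(1−f), so D = Cmin,ss·Vd·(1−f)/f.
D = 22 × 203 × (1−f)/f ≈ 22 × 203 × 0.37701 ≈ 1683.73 mg.

1684 mg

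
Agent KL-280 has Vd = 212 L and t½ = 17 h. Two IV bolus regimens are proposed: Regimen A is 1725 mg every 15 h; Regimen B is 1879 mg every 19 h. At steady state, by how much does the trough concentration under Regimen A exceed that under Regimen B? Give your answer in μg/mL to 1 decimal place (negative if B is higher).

2.1 μg/mL

Regimen A: f = (1/2)^(15/17) ≈ 0.5425; Cmin,ss = (1725/212)·f/(1−f) ≈ 9.649 μg/mL.
Regimen B: f = (1/2)^(19/17) ≈ 0.4608; Cmin,ss = (1879/212)·f/(1−f) ≈ 7.574 μg/mL.
Difference ≈ 9.649 − 7.574 ≈ 2.075 μg/mL.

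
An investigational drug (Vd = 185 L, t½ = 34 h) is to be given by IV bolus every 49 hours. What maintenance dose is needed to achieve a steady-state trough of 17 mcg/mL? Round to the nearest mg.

5395 mg

τ/t½ = 49/34 ≈ 1.4412, so f = (1/2)^(49/34) ≈ 0.368267.
Cmin,ss = (D/Vd)·f/(1−f), so D = Cmin,ss·Vd·(1−f)/f.
D = 17 × 185 × (1−f)/f ≈ 17 × 185 × 1.71542 ≈ 5395.00 mg.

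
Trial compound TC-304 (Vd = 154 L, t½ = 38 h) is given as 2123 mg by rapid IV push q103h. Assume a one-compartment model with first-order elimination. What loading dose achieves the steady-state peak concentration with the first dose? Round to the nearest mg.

f = (1/2)^(103/38) ≈ 0.152774; accumulation ratio R = 1/(1−f) ≈ 1.18032.
Loading dose to hit Cmax,ss on first dose: D_load = D_maint·R ≈ 2123 × 1.18032 ≈ 2505.82 mg.

2506 mg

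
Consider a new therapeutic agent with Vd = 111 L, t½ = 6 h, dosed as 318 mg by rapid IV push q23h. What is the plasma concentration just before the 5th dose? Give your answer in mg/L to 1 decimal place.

0.2 mg/L

f = (1/2)^(τ/t½) = (1/2)^(23/6) ≈ 0.0702.
C₀ = D/Vd = 318/111 ≈ 2.865 mg/L.
Before the 5th dose, 4 doses have been given. Superposition: Cmin = C₀·(f + f² + … + f^4).
≈ 2.865 × (0.0702 + 0.0049 + 0.0003 + 0.0000) ≈ 2.865 × 0.0754 ≈ 0.216 mg/L.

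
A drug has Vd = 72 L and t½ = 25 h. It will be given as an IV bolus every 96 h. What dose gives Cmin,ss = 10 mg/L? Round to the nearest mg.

9591 mg

τ/t½ = 96/25 ≈ 3.84, so f = (1/2)^(96/25) ≈ 0.069830.
Cmin,ss = (D/Vd)·f/(1−f), so D = Cmin,ss·Vd·(1−f)/f.
D = 10 × 72 × (1−f)/f ≈ 10 × 72 × 13.32049 ≈ 9590.75 mg.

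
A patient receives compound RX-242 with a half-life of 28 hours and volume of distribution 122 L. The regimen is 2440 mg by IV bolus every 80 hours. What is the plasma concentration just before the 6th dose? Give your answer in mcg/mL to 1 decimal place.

3.2 mcg/mL

f = (1/2)^(τ/t½) = (1/2)^(80/28) ≈ 0.1380.
C₀ = D/Vd = 2440/122 ≈ 20.000 mcg/mL.
Before the 6th dose, 5 doses have been given. Superposition: Cmin = C₀·(f + f² + … + f^5).
≈ 20.000 × (0.1380 + 0.0190 + 0.0026 + 0.0004 + 0.0001) ≈ 20.000 × 0.1601 ≈ 3.202 mcg/mL.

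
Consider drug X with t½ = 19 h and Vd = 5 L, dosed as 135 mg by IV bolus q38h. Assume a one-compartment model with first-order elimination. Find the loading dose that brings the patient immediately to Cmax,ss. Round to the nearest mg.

f = (1/2)^(38/19) ≈ 0.250000; accumulation ratio R = 1/(1−f) ≈ 1.33333.
Loading dose to hit Cmax,ss on first dose: D_load = D_maint·R ≈ 135 × 1.33333 ≈ 180.00 mg.

180 mg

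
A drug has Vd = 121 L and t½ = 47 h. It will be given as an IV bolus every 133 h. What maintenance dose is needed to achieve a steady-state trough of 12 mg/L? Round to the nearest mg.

τ/t½ = 133/47 ≈ 2.8298, so f = (1/2)^(133/47) ≈ 0.140653.
Cmin,ss = (D/Vd)·f/(1−f), so D = Cmin,ss·Vd·(1−f)/f.
D = 12 × 121 × (1−f)/f ≈ 12 × 121 × 6.10970 ≈ 8871.28 mg.

8871 mg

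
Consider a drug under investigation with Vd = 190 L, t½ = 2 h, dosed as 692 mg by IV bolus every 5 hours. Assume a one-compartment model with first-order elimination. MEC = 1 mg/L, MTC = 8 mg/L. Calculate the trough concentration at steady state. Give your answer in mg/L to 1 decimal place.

τ/t½ = 5/2 ≈ 2.5, so fraction remaining f = (1/2)^(5/2) ≈ 0.1768.
At steady state, accumulation factor R = 1/(1 − e^(−kτ)) ≈ 1.2148.
Single-dose peak C₀ = D/Vd = 692/190 ≈ 3.642 mg/L.
Cmax,ss = C₀/(1 − f) ≈ 3.642/0.8232 ≈ 4.424 mg/L.
Steady-state trough Cmin,ss = Cmax,ss·f ≈ 4.424 × 0.1768 ≈ 0.782 mg/L.
Trough 0.8 mg/L vs MEC 1 mg/L: subtherapeutic.

0.8 mg/L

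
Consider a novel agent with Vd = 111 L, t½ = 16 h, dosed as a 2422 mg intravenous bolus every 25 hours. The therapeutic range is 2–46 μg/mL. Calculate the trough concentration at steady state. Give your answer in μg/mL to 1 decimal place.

τ/t½ = 25/16 ≈ 1.5625, so fraction remaining f = (1/2)^(25/16) ≈ 0.3386.
At steady state, accumulation factor R = 1/(1 − e^(−kτ)) ≈ 1.5119.
Each bolus raises the concentration by D/Vd = 2422/111 ≈ 21.820 μg/mL.
Steady-state peak Cmax,ss = C₀·R ≈ 21.820 × 1.5119 ≈ 32.990 μg/mL.
Steady-state trough Cmin,ss = Cmax,ss·f ≈ 32.990 × 0.3386 ≈ 11.170 μg/mL.
Trough 11.2 μg/mL vs MEC 2 μg/mL: adequate.

11.2 μg/mL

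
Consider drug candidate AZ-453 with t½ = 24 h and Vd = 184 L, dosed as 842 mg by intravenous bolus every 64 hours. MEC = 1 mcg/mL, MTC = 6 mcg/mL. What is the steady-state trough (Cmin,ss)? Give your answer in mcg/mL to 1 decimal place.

0.9 mcg/mL

k = ln2/t½ = ln2/24 ≈ 0.028881 h⁻¹; fraction remaining f = e^(−kτ) = e^(−0.028881×64) ≈ 0.1575.
Accumulation ratio R = 1/(1 − f) ≈ 1/0.8425 ≈ 1.1869.
Single-dose peak C₀ = D/Vd = 842/184 ≈ 4.576 mcg/mL.
Cmax,ss = C₀/(1 − f) ≈ 4.576/0.8425 ≈ 5.431 mcg/mL.
One interval later, Cmin,ss = Cmax,ss·e^(−kτ) ≈ 5.431 × 0.1575 ≈ 0.855 mcg/mL.
Trough 0.9 mcg/mL vs MEC 1 mcg/mL: subtherapeutic.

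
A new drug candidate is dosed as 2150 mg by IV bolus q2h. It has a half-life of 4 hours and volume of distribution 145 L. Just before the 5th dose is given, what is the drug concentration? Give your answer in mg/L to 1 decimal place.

26.8 mg/L

f = (1/2)^(τ/t½) = (1/2)^(2/4) ≈ 0.7071.
C₀ = D/Vd = 2150/145 ≈ 14.828 mg/L.
Before the 5th dose, 4 doses have been given. Superposition: Cmin = C₀·(f + f² + … + f^4).
≈ 14.828 × (0.7071 + 0.5000 + 0.3535 + 0.2500) ≈ 14.828 × 1.8106 ≈ 26.848 mg/L.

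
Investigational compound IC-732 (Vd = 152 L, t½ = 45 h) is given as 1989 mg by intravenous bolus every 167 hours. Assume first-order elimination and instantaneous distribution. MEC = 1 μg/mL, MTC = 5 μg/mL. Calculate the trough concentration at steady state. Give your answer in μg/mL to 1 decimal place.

k = ln2/t½ = ln2/45 ≈ 0.015403 h⁻¹; fraction remaining f = e^(−kτ) = e^(−0.015403×167) ≈ 0.0764.
At steady state, accumulation factor R = 1/(1 − e^(−kτ)) ≈ 1.0827.
Single-dose peak C₀ = D/Vd = 1989/152 ≈ 13.086 μg/mL.
Cmax,ss = C₀/(1 − f) ≈ 13.086/0.9236 ≈ 14.168 μg/mL.
Steady-state trough Cmin,ss = Cmax,ss·f ≈ 14.168 × 0.0764 ≈ 1.082 μg/mL.
Trough 1.1 μg/mL vs MEC 1 μg/mL: adequate.

1.1 μg/mL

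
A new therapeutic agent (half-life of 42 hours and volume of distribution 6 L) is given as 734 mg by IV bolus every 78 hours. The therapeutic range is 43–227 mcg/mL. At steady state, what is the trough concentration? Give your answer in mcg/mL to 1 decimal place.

46.6 mcg/mL

Over one 78-h interval, 78/42 ≈ 1.8571 half-lives elapse, leaving f ≈ 0.2760 of each dose.
At steady state, accumulation factor R = 1/(1 − e^(−kτ)) ≈ 1.3812.
Each bolus raises the concentration by D/Vd = 734/6 ≈ 122.333 mcg/mL.
Cmax,ss = C₀/(1 − f) ≈ 122.333/0.7240 ≈ 168.968 mcg/mL.
One interval later, Cmin,ss = Cmax,ss·e^(−kτ) ≈ 168.968 × 0.2760 ≈ 46.635 mcg/mL.
Trough 46.6 mcg/mL vs MEC 43 mcg/mL: adequate.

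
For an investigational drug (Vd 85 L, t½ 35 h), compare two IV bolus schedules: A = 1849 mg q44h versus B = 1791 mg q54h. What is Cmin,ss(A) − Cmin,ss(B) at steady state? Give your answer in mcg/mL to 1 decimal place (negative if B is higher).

4.6 mcg/mL

Regimen A: f = (1/2)^(44/35) ≈ 0.4184; Cmin,ss = (1849/85)·f/(1−f) ≈ 15.649 mcg/mL.
Regimen B: f = (1/2)^(54/35) ≈ 0.3432; Cmin,ss = (1791/85)·f/(1−f) ≈ 11.010 mcg/mL.
Difference ≈ 15.649 − 11.010 ≈ 4.639 mcg/mL.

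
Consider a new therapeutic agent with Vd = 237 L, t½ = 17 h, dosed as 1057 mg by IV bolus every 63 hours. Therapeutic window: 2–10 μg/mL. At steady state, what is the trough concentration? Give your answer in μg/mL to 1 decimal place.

0.4 μg/mL

τ/t½ = 63/17 ≈ 3.7059, so fraction remaining f = (1/2)^(63/17) ≈ 0.0766.
Each bolus raises the concentration by D/Vd = 1057/237 ≈ 4.460 μg/mL.
Steady-state trough Cmin,ss = C₀·f/(1−f) ≈ 4.460 × 0.0766/0.9234 ≈ 0.370 μg/mL.
Trough 0.4 μg/mL vs MEC 2 μg/mL: subtherapeutic.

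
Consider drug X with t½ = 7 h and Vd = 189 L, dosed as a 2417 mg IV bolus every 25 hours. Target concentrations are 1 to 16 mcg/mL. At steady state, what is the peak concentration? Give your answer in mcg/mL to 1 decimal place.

14.0 mcg/mL

Over one 25-h interval, 25/7 ≈ 3.5714 half-lives elapse, leaving f ≈ 0.0841 of each dose.
At steady state, accumulation factor R = 1/(1 − e^(−kτ)) ≈ 1.0918.
Single-dose peak C₀ = D/Vd = 2417/189 ≈ 12.788 mcg/mL.
Steady-state peak Cmax,ss = C₀·R ≈ 12.788 × 1.0918 ≈ 13.962 mcg/mL.
Peak 14.0 mcg/mL vs MTC 16 mcg/mL: below toxic threshold.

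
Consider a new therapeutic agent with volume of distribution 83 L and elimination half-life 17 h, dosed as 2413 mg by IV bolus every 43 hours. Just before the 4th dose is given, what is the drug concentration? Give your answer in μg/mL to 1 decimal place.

6.1 μg/mL

f = (1/2)^(τ/t½) = (1/2)^(43/17) ≈ 0.1732.
C₀ = D/Vd = 2413/83 ≈ 29.072 μg/mL.
Before the 4th dose, 3 doses have been given. Superposition: Cmin = C₀·(f + f² + … + f^3).
≈ 29.072 × (0.1732 + 0.0300 + 0.0052) ≈ 29.072 × 0.2084 ≈ 6.059 μg/mL.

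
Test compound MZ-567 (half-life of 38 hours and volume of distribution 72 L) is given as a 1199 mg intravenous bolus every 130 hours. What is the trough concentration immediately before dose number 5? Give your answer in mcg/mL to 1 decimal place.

1.7 mcg/mL

f = (1/2)^(τ/t½) = (1/2)^(130/38) ≈ 0.0934.
C₀ = D/Vd = 1199/72 ≈ 16.653 mcg/mL.
Before the 5th dose, 4 doses have been given. Superposition: Cmin = C₀·(f + f² + … + f^4).
≈ 16.653 × (0.0934 + 0.0087 + 0.0008 + 0.0001) ≈ 16.653 × 0.1030 ≈ 1.715 mcg/mL.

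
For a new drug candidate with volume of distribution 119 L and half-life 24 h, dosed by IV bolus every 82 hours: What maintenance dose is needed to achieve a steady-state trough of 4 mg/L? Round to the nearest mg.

4607 mg

τ/t½ = 82/24 ≈ 3.4167, so f = (1/2)^(82/24) ≈ 0.093644.
Cmin,ss = (D/Vd)·f/(1−f), so D = Cmin,ss·Vd·(1−f)/f.
D = 4 × 119 × (1−f)/f ≈ 4 × 119 × 9.67874 ≈ 4607.08 mg.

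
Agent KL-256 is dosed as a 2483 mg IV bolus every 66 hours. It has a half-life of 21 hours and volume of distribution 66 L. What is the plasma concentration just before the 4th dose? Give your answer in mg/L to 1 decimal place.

4.8 mg/L

f = (1/2)^(τ/t½) = (1/2)^(66/21) ≈ 0.1132.
C₀ = D/Vd = 2483/66 ≈ 37.621 mg/L.
Before the 4th dose, 3 doses have been given. Superposition: Cmin = C₀·(f + f² + … + f^3).
≈ 37.621 × (0.1132 + 0.0128 + 0.0015) ≈ 37.621 × 0.1275 ≈ 4.797 mg/L.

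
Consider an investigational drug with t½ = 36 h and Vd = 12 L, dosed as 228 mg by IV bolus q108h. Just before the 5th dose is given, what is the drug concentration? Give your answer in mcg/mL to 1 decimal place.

f = (1/2)^(τ/t½) = (1/2)^(108/36) ≈ 0.1250.
C₀ = D/Vd = 228/12 ≈ 19.000 mcg/mL.
Before the 5th dose, 4 doses have been given. Superposition: Cmin = C₀·(f + f² + … + f^4).
≈ 19.000 × (0.1250 + 0.0156 + 0.0020 + 0.0002) ≈ 19.000 × 0.1428 ≈ 2.713 mcg/mL.

2.7 mcg/mL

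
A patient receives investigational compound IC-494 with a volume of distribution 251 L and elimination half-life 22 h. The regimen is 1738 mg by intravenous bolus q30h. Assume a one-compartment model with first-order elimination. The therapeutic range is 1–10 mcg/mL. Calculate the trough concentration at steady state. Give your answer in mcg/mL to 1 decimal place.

k = ln2/t½ = ln2/22 ≈ 0.031507 h⁻¹; fraction remaining f = e^(−kτ) = e^(−0.031507×30) ≈ 0.3886.
Single-dose peak C₀ = D/Vd = 1738/251 ≈ 6.924 mcg/mL.
Steady-state trough Cmin,ss = C₀·f/(1−f) ≈ 6.924 × 0.3886/0.6114 ≈ 4.401 mcg/mL.
Trough 4.4 mcg/mL vs MEC 1 mcg/mL: adequate.

4.4 mcg/mL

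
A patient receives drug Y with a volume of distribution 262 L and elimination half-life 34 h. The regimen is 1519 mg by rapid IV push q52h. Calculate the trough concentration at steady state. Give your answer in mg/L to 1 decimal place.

3.1 mg/L

Over one 52-h interval, 52/34 ≈ 1.5294 half-lives elapse, leaving f ≈ 0.3464 of each dose.
At steady state, accumulation factor R = 1/(1 − e^(−kτ)) ≈ 1.5300.
Each bolus raises the concentration by D/Vd = 1519/262 ≈ 5.798 mg/L.
Cmax,ss = C₀/(1 − f) ≈ 5.798/0.6536 ≈ 8.871 mg/L.
Steady-state trough Cmin,ss = Cmax,ss·f ≈ 8.871 × 0.3464 ≈ 3.073 mg/L.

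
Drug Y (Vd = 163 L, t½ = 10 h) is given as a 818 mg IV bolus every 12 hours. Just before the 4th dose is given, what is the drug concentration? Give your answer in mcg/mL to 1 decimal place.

3.5 mcg/mL

f = (1/2)^(τ/t½) = (1/2)^(12/10) ≈ 0.4353.
C₀ = D/Vd = 818/163 ≈ 5.018 mcg/mL.
Before the 4th dose, 3 doses have been given. Superposition: Cmin = C₀·(f + f² + … + f^3).
≈ 5.018 × (0.4353 + 0.1895 + 0.0825) ≈ 5.018 × 0.7073 ≈ 3.549 mcg/mL.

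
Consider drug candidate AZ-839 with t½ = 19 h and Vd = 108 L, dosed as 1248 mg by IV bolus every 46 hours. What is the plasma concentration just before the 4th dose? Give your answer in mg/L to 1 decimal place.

f = (1/2)^(τ/t½) = (1/2)^(46/19) ≈ 0.1867.
C₀ = D/Vd = 1248/108 ≈ 11.556 mg/L.
Before the 4th dose, 3 doses have been given. Superposition: Cmin = C₀·(f + f² + … + f^3).
≈ 11.556 × (0.1867 + 0.0349 + 0.0065) ≈ 11.556 × 0.2281 ≈ 2.636 mg/L.

2.6 mg/L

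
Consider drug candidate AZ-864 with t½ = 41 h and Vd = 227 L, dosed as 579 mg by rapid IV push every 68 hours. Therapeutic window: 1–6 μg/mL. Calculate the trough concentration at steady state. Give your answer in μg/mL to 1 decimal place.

k = ln2/t½ = ln2/41 ≈ 0.016906 h⁻¹; fraction remaining f = e^(−kτ) = e^(−0.016906×68) ≈ 0.3168.
At steady state, accumulation factor R = 1/(1 − e^(−kτ)) ≈ 1.4637.
Single-dose peak C₀ = D/Vd = 579/227 ≈ 2.551 μg/mL.
Steady-state peak Cmax,ss = C₀·R ≈ 2.551 × 1.4637 ≈ 3.734 μg/mL.
One interval later, Cmin,ss = Cmax,ss·e^(−kτ) ≈ 3.734 × 0.3168 ≈ 1.183 μg/mL.
Trough 1.2 μg/mL vs MEC 1 μg/mL: adequate.

1.2 μg/mL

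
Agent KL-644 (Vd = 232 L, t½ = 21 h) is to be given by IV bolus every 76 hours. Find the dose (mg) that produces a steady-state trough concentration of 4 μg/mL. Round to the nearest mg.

10474 mg

τ/t½ = 76/21 ≈ 3.619, so f = (1/2)^(76/21) ≈ 0.081388.
Cmin,ss = (D/Vd)·f/(1−f), so D = Cmin,ss·Vd·(1−f)/f.
D = 4 × 232 × (1−f)/f ≈ 4 × 232 × 11.28682 ≈ 10474.17 mg.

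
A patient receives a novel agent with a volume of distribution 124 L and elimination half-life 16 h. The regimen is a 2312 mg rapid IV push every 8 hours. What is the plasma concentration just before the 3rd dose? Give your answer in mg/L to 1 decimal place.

f = (1/2)^(τ/t½) = (1/2)^(8/16) ≈ 0.7071.
C₀ = D/Vd = 2312/124 ≈ 18.645 mg/L.
Before the 3rd dose, 2 doses have been given. Superposition: Cmin = C₀·(f + f²).
≈ 18.645 × (0.7071 + 0.5000) ≈ 18.645 × 1.2071 ≈ 22.506 mg/L.

22.5 mg/L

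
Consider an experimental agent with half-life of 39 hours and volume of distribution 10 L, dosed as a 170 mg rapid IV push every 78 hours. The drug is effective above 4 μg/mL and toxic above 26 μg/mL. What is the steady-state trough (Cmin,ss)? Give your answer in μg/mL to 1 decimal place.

5.7 μg/mL

The dosing interval is 2 half-lives, so f = 2^(−2) = 0.25.
At steady state, R = 1/(1 − 0.25) = 4/3.
Single-dose peak C₀ = D/Vd = 170/10 = 17 μg/mL.
Steady-state peak Cmax,ss = C₀·R = 17 × 4/3 ≈ 22.667 μg/mL.
Steady-state trough Cmin,ss = Cmax,ss·f ≈ 22.667 × 0.25 ≈ 5.667 μg/mL.
Trough 5.7 μg/mL vs MEC 4 μg/mL: adequate.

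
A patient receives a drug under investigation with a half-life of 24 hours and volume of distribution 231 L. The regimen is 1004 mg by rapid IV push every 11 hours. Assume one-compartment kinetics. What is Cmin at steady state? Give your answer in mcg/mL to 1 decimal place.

11.6 mcg/mL

Over one 11-h interval, 11/24 ≈ 0.45833 half-lives elapse, leaving f ≈ 0.7278 of each dose.
Each bolus raises the concentration by D/Vd = 1004/231 ≈ 4.346 mcg/mL.
Steady-state trough Cmin,ss = C₀·f/(1−f) ≈ 4.346 × 0.7278/0.2722 ≈ 11.620 mcg/mL.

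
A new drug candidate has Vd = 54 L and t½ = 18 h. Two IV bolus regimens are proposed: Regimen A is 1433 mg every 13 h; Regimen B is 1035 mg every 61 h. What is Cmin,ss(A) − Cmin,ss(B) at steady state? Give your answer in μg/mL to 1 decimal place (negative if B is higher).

38.8 μg/mL

Regimen A: f = (1/2)^(13/18) ≈ 0.6062; Cmin,ss = (1433/54)·f/(1−f) ≈ 40.850 μg/mL.
Regimen B: f = (1/2)^(61/18) ≈ 0.0955; Cmin,ss = (1035/54)·f/(1−f) ≈ 2.024 μg/mL.
Difference ≈ 40.850 − 2.024 ≈ 38.826 μg/mL.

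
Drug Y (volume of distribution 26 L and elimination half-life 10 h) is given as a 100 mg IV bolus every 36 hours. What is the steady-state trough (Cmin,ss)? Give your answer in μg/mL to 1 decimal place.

0.3 μg/mL

τ/t½ = 36/10 ≈ 3.6, so fraction remaining f = (1/2)^(36/10) ≈ 0.0825.
Each bolus raises the concentration by D/Vd = 100/26 ≈ 3.846 μg/mL.
Steady-state trough Cmin,ss = C₀·f/(1−f) ≈ 3.846 × 0.0825/0.9175 ≈ 0.346 μg/mL.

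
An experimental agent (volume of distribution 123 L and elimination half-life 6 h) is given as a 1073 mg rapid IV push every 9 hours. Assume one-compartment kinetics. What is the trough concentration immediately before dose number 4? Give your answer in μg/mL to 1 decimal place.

4.6 μg/mL

f = (1/2)^(τ/t½) = (1/2)^(9/6) ≈ 0.3536.
C₀ = D/Vd = 1073/123 ≈ 8.724 μg/mL.
Before the 4th dose, 3 doses have been given. Superposition: Cmin = C₀·(f + f² + … + f^3).
≈ 8.724 × (0.3536 + 0.1250 + 0.0442) ≈ 8.724 × 0.5228 ≈ 4.561 μg/mL.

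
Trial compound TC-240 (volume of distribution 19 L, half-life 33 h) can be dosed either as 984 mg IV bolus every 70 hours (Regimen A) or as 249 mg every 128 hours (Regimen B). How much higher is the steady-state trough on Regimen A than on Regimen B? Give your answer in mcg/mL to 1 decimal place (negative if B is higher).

14.5 mcg/mL

Regimen A: f = (1/2)^(70/33) ≈ 0.2299; Cmin,ss = (984/19)·f/(1−f) ≈ 15.461 mcg/mL.
Regimen B: f = (1/2)^(128/33) ≈ 0.0680; Cmin,ss = (249/19)·f/(1−f) ≈ 0.956 mcg/mL.
Difference ≈ 15.461 − 0.956 ≈ 14.505 mcg/mL.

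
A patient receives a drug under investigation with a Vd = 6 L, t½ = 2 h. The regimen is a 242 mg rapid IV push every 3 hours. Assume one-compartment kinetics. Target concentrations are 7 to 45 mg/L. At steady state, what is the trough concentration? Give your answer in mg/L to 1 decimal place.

k = ln2/t½ = ln2/2 ≈ 0.346574 h⁻¹; fraction remaining f = e^(−kτ) = e^(−0.346574×3) ≈ 0.3536.
Single-dose peak C₀ = D/Vd = 242/6 ≈ 40.333 mg/L.
Steady-state trough Cmin,ss = C₀·f/(1−f) ≈ 40.333 × 0.3536/0.6464 ≈ 22.063 mg/L.
Trough 22.1 mg/L vs MEC 7 mg/L: adequate.

22.1 mg/L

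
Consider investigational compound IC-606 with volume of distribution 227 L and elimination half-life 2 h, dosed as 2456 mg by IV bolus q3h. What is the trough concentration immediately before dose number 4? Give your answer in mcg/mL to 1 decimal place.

f = (1/2)^(τ/t½) = (1/2)^(3/2) ≈ 0.3536.
C₀ = D/Vd = 2456/227 ≈ 10.819 mcg/mL.
Before the 4th dose, 3 doses have been given. Superposition: Cmin = C₀·(f + f² + … + f^3).
≈ 10.819 × (0.3536 + 0.1250 + 0.0442) ≈ 10.819 × 0.5228 ≈ 5.656 mcg/mL.

5.7 mcg/mL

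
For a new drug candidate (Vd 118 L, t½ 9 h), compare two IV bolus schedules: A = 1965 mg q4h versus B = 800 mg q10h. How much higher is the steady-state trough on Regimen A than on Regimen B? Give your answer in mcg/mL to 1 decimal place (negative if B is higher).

Regimen A: f = (1/2)^(4/9) ≈ 0.7349; Cmin,ss = (1965/118)·f/(1−f) ≈ 46.164 mcg/mL.
Regimen B: f = (1/2)^(10/9) ≈ 0.4629; Cmin,ss = (800/118)·f/(1−f) ≈ 5.843 mcg/mL.
Difference ≈ 46.164 − 5.843 ≈ 40.321 mcg/mL.

40.3 mcg/mL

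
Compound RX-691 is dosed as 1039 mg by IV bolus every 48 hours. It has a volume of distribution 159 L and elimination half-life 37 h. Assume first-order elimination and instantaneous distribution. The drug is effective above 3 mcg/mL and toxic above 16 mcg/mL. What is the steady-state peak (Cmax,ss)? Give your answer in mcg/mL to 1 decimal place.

Over one 48-h interval, 48/37 ≈ 1.2973 half-lives elapse, leaving f ≈ 0.4069 of each dose.
Accumulation ratio R = 1/(1 − f) ≈ 1/0.5931 ≈ 1.6861.
Each bolus raises the concentration by D/Vd = 1039/159 ≈ 6.535 mcg/mL.
Cmax,ss = C₀/(1 − f) ≈ 6.535/0.5931 ≈ 11.018 mcg/mL.
Peak 11.0 mcg/mL vs MTC 16 mcg/mL: below toxic threshold.

11.0 mcg/mL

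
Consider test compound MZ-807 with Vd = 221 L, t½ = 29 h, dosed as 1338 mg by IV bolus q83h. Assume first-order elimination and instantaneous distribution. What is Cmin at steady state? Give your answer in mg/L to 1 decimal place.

Over one 83-h interval, 83/29 ≈ 2.8621 half-lives elapse, leaving f ≈ 0.1375 of each dose.
At steady state, accumulation factor R = 1/(1 − e^(−kτ)) ≈ 1.1594.
Each bolus raises the concentration by D/Vd = 1338/221 ≈ 6.054 mg/L.
Steady-state peak Cmax,ss = C₀·R ≈ 6.054 × 1.1594 ≈ 7.019 mg/L.
One interval later, Cmin,ss = Cmax,ss·e^(−kτ) ≈ 7.019 × 0.1375 ≈ 0.965 mg/L.

1.0 mg/L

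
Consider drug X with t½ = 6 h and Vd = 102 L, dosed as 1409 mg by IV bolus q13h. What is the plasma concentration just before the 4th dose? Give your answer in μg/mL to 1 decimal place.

f = (1/2)^(τ/t½) = (1/2)^(13/6) ≈ 0.2227.
C₀ = D/Vd = 1409/102 ≈ 13.814 μg/mL.
Before the 4th dose, 3 doses have been given. Superposition: Cmin = C₀·(f + f² + … + f^3).
≈ 13.814 × (0.2227 + 0.0496 + 0.0110) ≈ 13.814 × 0.2833 ≈ 3.914 μg/mL.

3.9 μg/mL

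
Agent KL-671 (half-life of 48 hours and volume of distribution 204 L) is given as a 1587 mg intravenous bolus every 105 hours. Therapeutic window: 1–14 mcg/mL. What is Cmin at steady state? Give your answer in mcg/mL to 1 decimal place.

2.2 mcg/mL

Over one 105-h interval, 105/48 ≈ 2.1875 half-lives elapse, leaving f ≈ 0.2195 of each dose.
Accumulation ratio R = 1/(1 − f) ≈ 1/0.7805 ≈ 1.2812.
Single-dose peak C₀ = D/Vd = 1587/204 ≈ 7.779 mcg/mL.
Steady-state peak Cmax,ss = C₀·R ≈ 7.779 × 1.2812 ≈ 9.966 mcg/mL.
Steady-state trough Cmin,ss = Cmax,ss·f ≈ 9.966 × 0.2195 ≈ 2.188 mcg/mL.
Trough 2.2 mcg/mL vs MEC 1 mcg/mL: adequate.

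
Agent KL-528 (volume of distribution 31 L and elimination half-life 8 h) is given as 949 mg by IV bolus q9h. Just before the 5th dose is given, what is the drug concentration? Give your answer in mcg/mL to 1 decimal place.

f = (1/2)^(τ/t½) = (1/2)^(9/8) ≈ 0.4585.
C₀ = D/Vd = 949/31 ≈ 30.613 mcg/mL.
Before the 5th dose, 4 doses have been given. Superposition: Cmin = C₀·(f + f² + … + f^4).
≈ 30.613 × (0.4585 + 0.2102 + 0.0964 + 0.0442) ≈ 30.613 × 0.8093 ≈ 24.775 mcg/mL.

24.8 mcg/mL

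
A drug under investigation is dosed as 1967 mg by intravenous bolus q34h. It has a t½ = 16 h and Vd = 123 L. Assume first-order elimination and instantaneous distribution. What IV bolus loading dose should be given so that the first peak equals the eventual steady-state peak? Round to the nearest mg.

f = (1/2)^(34/16) ≈ 0.229251; accumulation ratio R = 1/(1−f) ≈ 1.29744.
Loading dose to hit Cmax,ss on first dose: D_load = D_maint·R ≈ 1967 × 1.29744 ≈ 2552.06 mg.

2552 mg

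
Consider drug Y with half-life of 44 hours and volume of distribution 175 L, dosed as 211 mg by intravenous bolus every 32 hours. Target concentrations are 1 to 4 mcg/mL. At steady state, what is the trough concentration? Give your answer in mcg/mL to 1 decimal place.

1.8 mcg/mL

Over one 32-h interval, 32/44 ≈ 0.72727 half-lives elapse, leaving f ≈ 0.6040 of each dose.
Single-dose peak C₀ = D/Vd = 211/175 ≈ 1.206 mcg/mL.
Steady-state trough Cmin,ss = C₀·f/(1−f) ≈ 1.206 × 0.6040/0.3960 ≈ 1.839 mcg/mL.
Trough 1.8 mcg/mL vs MEC 1 mcg/mL: adequate.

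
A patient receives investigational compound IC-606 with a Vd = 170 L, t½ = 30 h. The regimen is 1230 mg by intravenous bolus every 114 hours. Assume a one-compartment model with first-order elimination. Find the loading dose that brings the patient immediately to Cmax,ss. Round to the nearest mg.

f = (1/2)^(114/30) ≈ 0.071794; accumulation ratio R = 1/(1−f) ≈ 1.07735.
Loading dose to hit Cmax,ss on first dose: D_load = D_maint·R ≈ 1230 × 1.07735 ≈ 1325.14 mg.

1325 mg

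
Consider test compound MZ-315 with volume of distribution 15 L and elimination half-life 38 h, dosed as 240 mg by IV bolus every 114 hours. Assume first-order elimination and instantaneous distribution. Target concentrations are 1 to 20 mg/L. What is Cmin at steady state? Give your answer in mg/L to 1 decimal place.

The dosing interval is 3 half-lives, so f = 2^(−3) = 0.125.
At steady state, R = 1/(1 − 0.125) = 8/7.
Single-dose peak C₀ = D/Vd = 240/15 = 16 mg/L.
Steady-state peak Cmax,ss = C₀·R = 16 × 8/7 ≈ 18.286 mg/L.
Steady-state trough Cmin,ss = Cmax,ss·f ≈ 18.286 × 0.125 ≈ 2.286 mg/L.
Trough 2.3 mg/L vs MEC 1 mg/L: adequate.

2.3 mg/L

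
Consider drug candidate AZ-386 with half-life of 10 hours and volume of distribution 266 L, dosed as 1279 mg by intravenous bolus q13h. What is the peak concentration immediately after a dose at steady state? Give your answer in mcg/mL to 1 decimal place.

τ/t½ = 13/10 ≈ 1.3, so fraction remaining f = (1/2)^(13/10) ≈ 0.4061.
At steady state, accumulation factor R = 1/(1 − e^(−kτ)) ≈ 1.6838.
Single-dose peak C₀ = D/Vd = 1279/266 ≈ 4.808 mcg/mL.
Cmax,ss = C₀/(1 − f) ≈ 4.808/0.5939 ≈ 8.096 mcg/mL.

8.1 mcg/mL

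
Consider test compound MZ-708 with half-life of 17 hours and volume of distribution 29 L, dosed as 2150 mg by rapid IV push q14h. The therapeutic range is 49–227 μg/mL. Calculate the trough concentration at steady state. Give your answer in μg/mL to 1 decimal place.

Over one 14-h interval, 14/17 ≈ 0.82353 half-lives elapse, leaving f ≈ 0.5651 of each dose.
At steady state, accumulation factor R = 1/(1 − e^(−kτ)) ≈ 2.2994.
Single-dose peak C₀ = D/Vd = 2150/29 ≈ 74.138 μg/mL.
Steady-state peak Cmax,ss = C₀·R ≈ 74.138 × 2.2994 ≈ 170.473 μg/mL.
Steady-state trough Cmin,ss = Cmax,ss·f ≈ 170.473 × 0.5651 ≈ 96.334 μg/mL.
Trough 96.3 μg/mL vs MEC 49 μg/mL: adequate.

96.3 μg/mL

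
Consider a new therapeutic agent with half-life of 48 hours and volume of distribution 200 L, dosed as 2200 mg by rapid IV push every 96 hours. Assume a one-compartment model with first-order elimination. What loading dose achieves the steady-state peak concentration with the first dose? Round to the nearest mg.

f = (1/2)^(96/48) ≈ 0.250000; accumulation ratio R = 1/(1−f) ≈ 1.33333.
Loading dose to hit Cmax,ss on first dose: D_load = D_maint·R ≈ 2200 × 1.33333 ≈ 2933.33 mg.

2933 mg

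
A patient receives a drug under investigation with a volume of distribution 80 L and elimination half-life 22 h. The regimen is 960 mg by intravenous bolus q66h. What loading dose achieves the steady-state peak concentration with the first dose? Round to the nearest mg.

f = (1/2)^(66/22) ≈ 0.125000; accumulation ratio R = 1/(1−f) ≈ 1.14286.
Loading dose to hit Cmax,ss on first dose: D_load = D_maint·R ≈ 960 × 1.14286 ≈ 1097.15 mg.

1097 mg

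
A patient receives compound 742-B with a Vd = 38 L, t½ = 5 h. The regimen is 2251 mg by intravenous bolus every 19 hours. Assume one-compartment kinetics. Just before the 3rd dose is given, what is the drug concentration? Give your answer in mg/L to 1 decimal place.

f = (1/2)^(τ/t½) = (1/2)^(19/5) ≈ 0.0718.
C₀ = D/Vd = 2251/38 ≈ 59.237 mg/L.
Before the 3rd dose, 2 doses have been given. Superposition: Cmin = C₀·(f + f²).
≈ 59.237 × (0.0718 + 0.0052) ≈ 59.237 × 0.0770 ≈ 4.561 mg/L.

4.6 mg/L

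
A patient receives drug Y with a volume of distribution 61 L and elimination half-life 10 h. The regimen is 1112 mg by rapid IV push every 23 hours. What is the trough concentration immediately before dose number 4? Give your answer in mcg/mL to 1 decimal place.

4.6 mcg/mL

f = (1/2)^(τ/t½) = (1/2)^(23/10) ≈ 0.2031.
C₀ = D/Vd = 1112/61 ≈ 18.230 mcg/mL.
Before the 4th dose, 3 doses have been given. Superposition: Cmin = C₀·(f + f² + … + f^3).
≈ 18.230 × (0.2031 + 0.0412 + 0.0084) ≈ 18.230 × 0.2527 ≈ 4.607 mcg/mL.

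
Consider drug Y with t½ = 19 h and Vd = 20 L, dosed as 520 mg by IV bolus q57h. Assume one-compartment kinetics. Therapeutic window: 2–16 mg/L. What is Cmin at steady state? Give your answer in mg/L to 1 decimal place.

The dosing interval is 3 half-lives, so f = 2^(−3) = 0.125.
Accumulation ratio R = 1/(1 − f) = 1/0.875 = 8/7.
Single-dose peak C₀ = D/Vd = 520/20 = 26 mg/L.
Steady-state peak Cmax,ss = C₀·R = 26 × 8/7 ≈ 29.714 mg/L.
Steady-state trough Cmin,ss = Cmax,ss·f ≈ 29.714 × 0.125 ≈ 3.714 mg/L.
Trough 3.7 mg/L vs MEC 2 mg/L: adequate.

3.7 mg/L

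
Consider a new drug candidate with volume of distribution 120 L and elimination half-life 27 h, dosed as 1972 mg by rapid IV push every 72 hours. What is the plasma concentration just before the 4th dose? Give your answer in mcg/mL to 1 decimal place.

f = (1/2)^(τ/t½) = (1/2)^(72/27) ≈ 0.1575.
C₀ = D/Vd = 1972/120 ≈ 16.433 mcg/mL.
Before the 4th dose, 3 doses have been given. Superposition: Cmin = C₀·(f + f² + … + f^3).
≈ 16.433 × (0.1575 + 0.0248 + 0.0039) ≈ 16.433 × 0.1862 ≈ 3.060 mcg/mL.

3.1 mcg/mL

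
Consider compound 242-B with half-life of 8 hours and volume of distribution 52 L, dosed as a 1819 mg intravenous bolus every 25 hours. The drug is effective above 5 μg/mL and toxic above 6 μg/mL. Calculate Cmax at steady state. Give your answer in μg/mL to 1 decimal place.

39.5 μg/mL

Over one 25-h interval, 25/8 ≈ 3.125 half-lives elapse, leaving f ≈ 0.1146 of each dose.
At steady state, accumulation factor R = 1/(1 − e^(−kτ)) ≈ 1.1294.
Each bolus raises the concentration by D/Vd = 1819/52 ≈ 34.981 μg/mL.
Steady-state peak Cmax,ss = C₀·R ≈ 34.981 × 1.1294 ≈ 39.508 μg/mL.
Peak 39.5 μg/mL vs MTC 6 μg/mL: exceeds toxic threshold.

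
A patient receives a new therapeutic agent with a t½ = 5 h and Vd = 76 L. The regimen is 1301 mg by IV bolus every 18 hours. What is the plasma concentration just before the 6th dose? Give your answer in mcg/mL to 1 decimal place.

f = (1/2)^(τ/t½) = (1/2)^(18/5) ≈ 0.0825.
C₀ = D/Vd = 1301/76 ≈ 17.118 mcg/mL.
Before the 6th dose, 5 doses have been given. Superposition: Cmin = C₀·(f + f² + … + f^5).
≈ 17.118 × (0.0825 + 0.0068 + 0.0006 + 0.0000 + 0.0000) ≈ 17.118 × 0.0899 ≈ 1.539 mcg/mL.

1.5 mcg/mL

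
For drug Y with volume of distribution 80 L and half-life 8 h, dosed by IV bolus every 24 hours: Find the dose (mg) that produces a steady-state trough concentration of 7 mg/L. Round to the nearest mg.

τ/t½ = 24/8 ≈ 3, so f = (1/2)^(24/8) ≈ 0.125000.
Cmin,ss = (D/Vd)·f/(1−f), so D = Cmin,ss·Vd·(1−f)/f.
D = 7 × 80 × (1−f)/f ≈ 7 × 80 × 7.00000 ≈ 3920.00 mg.

3920 mg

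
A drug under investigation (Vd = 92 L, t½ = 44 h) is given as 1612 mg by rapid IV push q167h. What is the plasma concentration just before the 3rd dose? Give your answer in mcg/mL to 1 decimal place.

1.4 mcg/mL

f = (1/2)^(τ/t½) = (1/2)^(167/44) ≈ 0.0720.
C₀ = D/Vd = 1612/92 ≈ 17.522 mcg/mL.
Before the 3rd dose, 2 doses have been given. Superposition: Cmin = C₀·(f + f²).
≈ 17.522 × (0.0720 + 0.0052) ≈ 17.522 × 0.0772 ≈ 1.353 mcg/mL.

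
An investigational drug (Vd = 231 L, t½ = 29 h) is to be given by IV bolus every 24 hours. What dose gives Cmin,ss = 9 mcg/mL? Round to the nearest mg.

1611 mg

τ/t½ = 24/29 ≈ 0.82759, so f = (1/2)^(24/29) ≈ 0.563471.
Cmin,ss = (D/Vd)·f/(1−f), so D = Cmin,ss·Vd·(1−f)/f.
D = 9 × 231 × (1−f)/f ≈ 9 × 231 × 0.77471 ≈ 1610.62 mg.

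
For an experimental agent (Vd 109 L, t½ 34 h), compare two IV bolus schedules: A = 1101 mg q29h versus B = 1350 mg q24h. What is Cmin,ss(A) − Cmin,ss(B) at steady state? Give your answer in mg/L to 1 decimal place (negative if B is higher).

Regimen A: f = (1/2)^(29/34) ≈ 0.5537; Cmin,ss = (1101/109)·f/(1−f) ≈ 12.532 mg/L.
Regimen B: f = (1/2)^(24/34) ≈ 0.6131; Cmin,ss = (1350/109)·f/(1−f) ≈ 19.626 mg/L.
Difference ≈ 12.532 − 19.626 ≈ -7.094 mg/L.

-7.1 mg/L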